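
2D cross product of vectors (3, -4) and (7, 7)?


u x v = u_x*v_y - u_y*v_x = 3*7 - (-4)*7
= 21 - (-28) = 49

49


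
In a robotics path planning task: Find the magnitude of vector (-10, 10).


|u| = sqrt((-10)^2 + 10^2) = sqrt(200) = 14.1421

14.1421


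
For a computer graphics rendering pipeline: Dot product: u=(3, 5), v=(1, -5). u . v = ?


u . v = u_x*v_x + u_y*v_y = 3*1 + 5*(-5)
= 3 + (-25) = -22

-22


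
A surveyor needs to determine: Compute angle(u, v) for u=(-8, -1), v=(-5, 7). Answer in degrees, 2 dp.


u.v = 33, |u| = sqrt(65) = 8.0623, |v| = sqrt(74) = 8.6023
cos(theta) = u.v/(|u||v|) = 33/sqrt(4810) = 0.475819
theta = acos(0.475819) = 61.59 degrees

61.59 degrees


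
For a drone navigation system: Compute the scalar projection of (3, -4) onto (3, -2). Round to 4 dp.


u.v = 17, |v| = sqrt(13) = 3.6056
Scalar projection = u.v / |v| = 17 / sqrt(13) = 4.715

4.715


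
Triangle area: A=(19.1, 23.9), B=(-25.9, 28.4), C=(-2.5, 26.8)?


Area = |x_A(y_B-y_C) + x_B(y_C-y_A) + x_C(y_A-y_B)|/2
= |30.56 + (-75.11) + 11.25|/2
= 33.3/2 = 16.65

16.65


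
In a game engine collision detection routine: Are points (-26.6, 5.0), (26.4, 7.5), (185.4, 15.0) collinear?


Cross product: (26.4-(-26.6))*(15-5) - (7.5-5)*(185.4-(-26.6))
= 0

Yes, collinear


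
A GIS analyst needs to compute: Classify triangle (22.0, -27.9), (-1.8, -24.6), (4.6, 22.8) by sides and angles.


Side lengths squared: AB^2=577.33, BC^2=2287.72, CA^2=2873.25
Sorted: [577.33, 2287.72, 2873.25]
By sides: Scalene, By angles: Obtuse

Scalene, Obtuse


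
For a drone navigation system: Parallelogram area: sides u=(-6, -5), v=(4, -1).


|u x v| = |(-6)*(-1) - (-5)*4|
= |6 - (-20)| = 26

26


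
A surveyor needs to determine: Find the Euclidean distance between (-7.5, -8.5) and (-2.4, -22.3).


dx=5.1, dy=-13.8
d^2 = 5.1^2 + (-13.8)^2 = 216.45
d = sqrt(216.45) = 14.7122

14.7122


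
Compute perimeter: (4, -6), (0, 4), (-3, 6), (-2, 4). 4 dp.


Sides: (4, -6)->(0, 4): sqrt(116) = 10.77033, (0, 4)->(-3, 6): sqrt(13) = 3.605551, (-3, 6)->(-2, 4): sqrt(5) = 2.236068, (-2, 4)->(4, -6): sqrt(136) = 11.661904
Sum = 28.273853
Perimeter = 28.2739

28.2739


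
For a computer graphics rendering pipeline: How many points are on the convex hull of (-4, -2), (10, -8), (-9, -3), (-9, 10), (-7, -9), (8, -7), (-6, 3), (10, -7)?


Convex hull vertices (CCW): (-9, -3), (-7, -9), (10, -8), (10, -7), (-9, 10)
Count = 5

5


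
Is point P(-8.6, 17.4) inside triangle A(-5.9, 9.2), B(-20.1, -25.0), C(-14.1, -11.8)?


Cross products: AB x AP = -208.78, BC x BP = 102.6, CA x CP = 123.94
All same sign? no

No, outside


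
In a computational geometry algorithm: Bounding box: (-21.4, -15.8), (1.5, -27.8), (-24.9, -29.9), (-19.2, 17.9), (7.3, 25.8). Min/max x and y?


x range: [-24.9, 7.3]
y range: [-29.9, 25.8]
Bounding box: (-24.9,-29.9) to (7.3,25.8)

(-24.9,-29.9) to (7.3,25.8)


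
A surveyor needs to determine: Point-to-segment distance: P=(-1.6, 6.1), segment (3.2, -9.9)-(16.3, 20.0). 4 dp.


Project P onto AB: t = 0.3899 (clamped to [0,1])
Closest point on segment: (8.3081, 1.759)
Distance: 10.8174

10.8174


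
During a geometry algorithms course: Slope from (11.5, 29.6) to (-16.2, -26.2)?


slope = (y2-y1)/(x2-x1) = ((-26.2)-29.6)/((-16.2)-11.5) = (-55.8)/(-27.7) = 2.0144

2.0144


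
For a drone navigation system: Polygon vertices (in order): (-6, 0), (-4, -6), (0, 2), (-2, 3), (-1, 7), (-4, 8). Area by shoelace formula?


Shoelace sum: ((-6)*(-6) - (-4)*0) + ((-4)*2 - 0*(-6)) + (0*3 - (-2)*2) + ((-2)*7 - (-1)*3) + ((-1)*8 - (-4)*7) + ((-4)*0 - (-6)*8)
= 89
Area = |89|/2 = 44.5

44.5


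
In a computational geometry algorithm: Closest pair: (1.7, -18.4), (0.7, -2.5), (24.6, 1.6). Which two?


d(P0,P1) = 15.9314, d(P0,P2) = 30.4041, d(P1,P2) = 24.2491
Closest: P0 and P1

Closest pair: (1.7, -18.4) and (0.7, -2.5), distance = 15.9314


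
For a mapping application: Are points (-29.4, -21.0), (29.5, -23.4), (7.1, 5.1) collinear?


Cross product: (29.5-(-29.4))*(5.1-(-21)) - ((-23.4)-(-21))*(7.1-(-29.4))
= 1624.89

No, not collinear


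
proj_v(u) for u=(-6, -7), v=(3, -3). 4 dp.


u.v = 3, |v| = sqrt(18) = 4.2426
Scalar projection = u.v / |v| = 3 / sqrt(18) = 0.7071

0.7071


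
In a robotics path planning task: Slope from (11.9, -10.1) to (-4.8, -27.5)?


slope = (y2-y1)/(x2-x1) = ((-27.5)-(-10.1))/((-4.8)-11.9) = (-17.4)/(-16.7) = 1.0419

1.0419


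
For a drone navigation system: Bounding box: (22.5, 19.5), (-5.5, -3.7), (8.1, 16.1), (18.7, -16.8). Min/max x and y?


x range: [-5.5, 22.5]
y range: [-16.8, 19.5]
Bounding box: (-5.5,-16.8) to (22.5,19.5)

(-5.5,-16.8) to (22.5,19.5)


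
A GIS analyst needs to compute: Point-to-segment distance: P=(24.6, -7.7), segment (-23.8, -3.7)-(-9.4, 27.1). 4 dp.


Project P onto AB: t = 0.4963 (clamped to [0,1])
Closest point on segment: (-16.6528, 11.587)
Distance: 45.5388

45.5388


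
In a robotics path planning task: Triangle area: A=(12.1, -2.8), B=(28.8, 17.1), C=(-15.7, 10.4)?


Area = |x_A(y_B-y_C) + x_B(y_C-y_A) + x_C(y_A-y_B)|/2
= |81.07 + 380.16 + 312.43|/2
= 773.66/2 = 386.83

386.83


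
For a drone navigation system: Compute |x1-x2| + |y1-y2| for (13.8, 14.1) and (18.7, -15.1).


|13.8-18.7| + |14.1-(-15.1)| = 4.9 + 29.2 = 34.1

34.1


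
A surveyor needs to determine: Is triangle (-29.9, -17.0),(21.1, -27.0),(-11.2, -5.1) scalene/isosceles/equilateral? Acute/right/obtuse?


Side lengths squared: AB^2=2701, BC^2=1522.9, CA^2=491.3
Sorted: [491.3, 1522.9, 2701]
By sides: Scalene, By angles: Obtuse

Scalene, Obtuse


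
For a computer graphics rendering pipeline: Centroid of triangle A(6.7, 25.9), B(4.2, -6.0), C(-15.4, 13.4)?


Centroid = ((x_A+x_B+x_C)/3, (y_A+y_B+y_C)/3)
= ((6.7+4.2+(-15.4))/3, (25.9+(-6)+13.4)/3)
= (-1.5, 11.1)

(-1.5, 11.1)


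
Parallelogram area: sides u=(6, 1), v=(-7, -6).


|u x v| = |6*(-6) - 1*(-7)|
= |(-36) - (-7)| = 29

29


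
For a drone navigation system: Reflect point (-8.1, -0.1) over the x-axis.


Reflection over x-axis: (x,y) -> (x,-y)
(-8.1, -0.1) -> (-8.1, 0.1)

(-8.1, 0.1)


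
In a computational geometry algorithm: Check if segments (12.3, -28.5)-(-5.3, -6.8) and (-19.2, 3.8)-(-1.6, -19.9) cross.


Cross products: d1=178.07, d2=142.87, d3=115.07, d4=150.27
d1*d2 < 0 and d3*d4 < 0? no

No, they don't intersect


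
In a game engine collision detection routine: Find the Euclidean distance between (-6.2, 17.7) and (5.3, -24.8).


dx=11.5, dy=-42.5
d^2 = 11.5^2 + (-42.5)^2 = 1938.5
d = sqrt(1938.5) = 44.0284

44.0284


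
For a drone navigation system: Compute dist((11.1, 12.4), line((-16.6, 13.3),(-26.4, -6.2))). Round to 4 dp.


|cross product| = 548.97
|line direction| = sqrt(476.29) = 21.8241
Distance = 548.97/sqrt(476.29) = 25.1543

25.1543


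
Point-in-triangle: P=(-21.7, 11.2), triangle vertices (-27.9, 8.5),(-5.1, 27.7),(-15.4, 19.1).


Cross products: AB x AP = -57.48, BC x BP = 27.19, CA x CP = 31.97
All same sign? no

No, outside


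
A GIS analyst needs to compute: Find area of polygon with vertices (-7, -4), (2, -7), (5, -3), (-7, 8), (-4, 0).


Shoelace sum: ((-7)*(-7) - 2*(-4)) + (2*(-3) - 5*(-7)) + (5*8 - (-7)*(-3)) + ((-7)*0 - (-4)*8) + ((-4)*(-4) - (-7)*0)
= 153
Area = |153|/2 = 76.5

76.5


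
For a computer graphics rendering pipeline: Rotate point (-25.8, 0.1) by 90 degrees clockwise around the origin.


90° CW: (x,y) -> (y, -x)
(-25.8,0.1) -> (0.1, 25.8)

(0.1, 25.8)


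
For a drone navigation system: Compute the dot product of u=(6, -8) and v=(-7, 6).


u . v = u_x*v_x + u_y*v_y = 6*(-7) + (-8)*6
= (-42) + (-48) = -90

-90


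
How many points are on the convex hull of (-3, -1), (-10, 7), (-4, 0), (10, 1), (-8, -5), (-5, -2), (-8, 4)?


Convex hull vertices (CCW): (-10, 7), (-8, -5), (10, 1)
Count = 3

3


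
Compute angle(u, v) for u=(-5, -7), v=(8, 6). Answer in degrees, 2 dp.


u.v = -82, |u| = sqrt(74) = 8.6023, |v| = sqrt(100) = 10
cos(theta) = u.v/(|u||v|) = -82/sqrt(7400) = -0.953231
theta = acos(-0.953231) = 162.41 degrees

162.41 degrees


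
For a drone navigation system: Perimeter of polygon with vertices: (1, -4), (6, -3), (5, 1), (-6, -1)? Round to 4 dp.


Sides: (1, -4)->(6, -3): sqrt(26) = 5.09902, (6, -3)->(5, 1): sqrt(17) = 4.123106, (5, 1)->(-6, -1): sqrt(125) = 11.18034, (-6, -1)->(1, -4): sqrt(58) = 7.615773
Sum = 28.018239
Perimeter = 28.0182

28.0182


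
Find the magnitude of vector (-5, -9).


|u| = sqrt((-5)^2 + (-9)^2) = sqrt(106) = 10.2956

10.2956


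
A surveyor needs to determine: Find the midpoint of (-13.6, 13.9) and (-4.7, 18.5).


M = (((-13.6)+(-4.7))/2, (13.9+18.5)/2)
= (-9.15, 16.2)

(-9.15, 16.2)


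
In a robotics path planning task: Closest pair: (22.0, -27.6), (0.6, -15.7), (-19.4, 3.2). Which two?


d(P0,P1) = 24.4861, d(P0,P2) = 51.6004, d(P1,P2) = 27.5174
Closest: P0 and P1

Closest pair: (22.0, -27.6) and (0.6, -15.7), distance = 24.4861


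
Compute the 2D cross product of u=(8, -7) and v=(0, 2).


u x v = u_x*v_y - u_y*v_x = 8*2 - (-7)*0
= 16 - 0 = 16

16


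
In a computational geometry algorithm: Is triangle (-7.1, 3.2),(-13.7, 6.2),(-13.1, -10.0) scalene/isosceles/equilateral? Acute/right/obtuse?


Side lengths squared: AB^2=52.56, BC^2=262.8, CA^2=210.24
Sorted: [52.56, 210.24, 262.8]
By sides: Scalene, By angles: Right

Scalene, Right


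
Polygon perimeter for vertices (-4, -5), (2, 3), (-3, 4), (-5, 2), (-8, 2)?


Sides: (-4, -5)->(2, 3): sqrt(100) = 10, (2, 3)->(-3, 4): sqrt(26) = 5.09902, (-3, 4)->(-5, 2): sqrt(8) = 2.828427, (-5, 2)->(-8, 2): sqrt(9) = 3, (-8, 2)->(-4, -5): sqrt(65) = 8.062258
Sum = 28.989705
Perimeter = 28.9897

28.9897


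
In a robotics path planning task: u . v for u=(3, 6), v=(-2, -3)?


u . v = u_x*v_x + u_y*v_y = 3*(-2) + 6*(-3)
= (-6) + (-18) = -24

-24


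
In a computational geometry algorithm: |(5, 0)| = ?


|u| = sqrt(5^2 + 0^2) = sqrt(25) = 5

5


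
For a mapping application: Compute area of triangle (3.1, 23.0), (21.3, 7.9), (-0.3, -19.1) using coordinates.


Area = |x_A(y_B-y_C) + x_B(y_C-y_A) + x_C(y_A-y_B)|/2
= |83.7 + (-896.73) + (-4.53)|/2
= 817.56/2 = 408.78

408.78


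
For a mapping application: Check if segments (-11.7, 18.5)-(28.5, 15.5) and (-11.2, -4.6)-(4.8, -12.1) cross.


Cross products: d1=365.85, d2=619.35, d3=-927.12, d4=-1180.62
d1*d2 < 0 and d3*d4 < 0? no

No, they don't intersect


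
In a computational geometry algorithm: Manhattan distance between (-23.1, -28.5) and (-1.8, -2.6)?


|(-23.1)-(-1.8)| + |(-28.5)-(-2.6)| = 21.3 + 25.9 = 47.2

47.2


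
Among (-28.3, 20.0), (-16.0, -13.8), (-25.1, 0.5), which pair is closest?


d(P0,P1) = 35.9685, d(P0,P2) = 19.7608, d(P1,P2) = 16.9499
Closest: P1 and P2

Closest pair: (-16.0, -13.8) and (-25.1, 0.5), distance = 16.9499


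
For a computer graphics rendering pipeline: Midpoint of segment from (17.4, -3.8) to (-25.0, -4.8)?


M = ((17.4+(-25))/2, ((-3.8)+(-4.8))/2)
= (-3.8, -4.3)

(-3.8, -4.3)


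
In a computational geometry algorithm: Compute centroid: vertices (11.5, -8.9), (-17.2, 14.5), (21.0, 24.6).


Centroid = ((x_A+x_B+x_C)/3, (y_A+y_B+y_C)/3)
= ((11.5+(-17.2)+21)/3, ((-8.9)+14.5+24.6)/3)
= (5.1, 10.0667)

(5.1, 10.0667)


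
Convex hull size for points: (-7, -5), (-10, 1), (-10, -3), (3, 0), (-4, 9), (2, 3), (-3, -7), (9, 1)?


Convex hull vertices (CCW): (-10, -3), (-7, -5), (-3, -7), (9, 1), (-4, 9), (-10, 1)
Count = 6

6


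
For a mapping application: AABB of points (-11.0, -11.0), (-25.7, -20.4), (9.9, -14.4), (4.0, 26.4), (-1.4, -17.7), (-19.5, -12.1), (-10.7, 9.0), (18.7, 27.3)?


x range: [-25.7, 18.7]
y range: [-20.4, 27.3]
Bounding box: (-25.7,-20.4) to (18.7,27.3)

(-25.7,-20.4) to (18.7,27.3)


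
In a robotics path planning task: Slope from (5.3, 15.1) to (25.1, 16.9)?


slope = (y2-y1)/(x2-x1) = (16.9-15.1)/(25.1-5.3) = 1.8/19.8 = 0.0909

0.0909


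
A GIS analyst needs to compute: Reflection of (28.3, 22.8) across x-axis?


Reflection over x-axis: (x,y) -> (x,-y)
(28.3, 22.8) -> (28.3, -22.8)

(28.3, -22.8)


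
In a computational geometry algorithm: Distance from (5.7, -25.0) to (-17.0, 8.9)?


dx=-22.7, dy=33.9
d^2 = (-22.7)^2 + 33.9^2 = 1664.5
d = sqrt(1664.5) = 40.7983

40.7983


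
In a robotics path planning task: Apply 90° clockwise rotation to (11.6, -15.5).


90° CW: (x,y) -> (y, -x)
(11.6,-15.5) -> (-15.5, -11.6)

(-15.5, -11.6)


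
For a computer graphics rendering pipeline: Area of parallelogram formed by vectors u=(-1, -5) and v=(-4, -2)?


|u x v| = |(-1)*(-2) - (-5)*(-4)|
= |2 - 20| = 18

18


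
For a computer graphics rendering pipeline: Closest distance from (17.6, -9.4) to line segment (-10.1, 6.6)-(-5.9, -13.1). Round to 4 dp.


Project P onto AB: t = 1 (clamped to [0,1])
Closest point on segment: (-5.9, -13.1)
Distance: 23.7895

23.7895


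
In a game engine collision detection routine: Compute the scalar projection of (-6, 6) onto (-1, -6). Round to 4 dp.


u.v = -30, |v| = sqrt(37) = 6.0828
Scalar projection = u.v / |v| = -30 / sqrt(37) = -4.932

-4.932


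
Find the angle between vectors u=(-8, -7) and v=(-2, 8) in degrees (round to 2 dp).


u.v = -40, |u| = sqrt(113) = 10.6301, |v| = sqrt(68) = 8.2462
cos(theta) = u.v/(|u||v|) = -40/sqrt(7684) = -0.456317
theta = acos(-0.456317) = 117.15 degrees

117.15 degrees


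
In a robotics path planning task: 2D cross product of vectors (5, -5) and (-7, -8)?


u x v = u_x*v_y - u_y*v_x = 5*(-8) - (-5)*(-7)
= (-40) - 35 = -75

-75


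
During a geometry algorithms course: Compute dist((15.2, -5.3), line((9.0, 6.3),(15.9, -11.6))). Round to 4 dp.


|cross product| = 30.94
|line direction| = sqrt(368.02) = 19.1838
Distance = 30.94/sqrt(368.02) = 1.6128

1.6128


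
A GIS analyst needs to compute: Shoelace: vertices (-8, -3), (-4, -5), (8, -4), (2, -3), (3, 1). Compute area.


Shoelace sum: ((-8)*(-5) - (-4)*(-3)) + ((-4)*(-4) - 8*(-5)) + (8*(-3) - 2*(-4)) + (2*1 - 3*(-3)) + (3*(-3) - (-8)*1)
= 78
Area = |78|/2 = 39

39


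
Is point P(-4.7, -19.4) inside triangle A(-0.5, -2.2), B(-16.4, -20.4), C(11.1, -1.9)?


Cross products: AB x AP = 197.04, BC x BP = -188.95, CA x CP = 198.26
All same sign? no

No, outside


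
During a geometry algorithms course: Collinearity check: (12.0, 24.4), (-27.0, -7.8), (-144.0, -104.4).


Cross product: ((-27)-12)*((-104.4)-24.4) - ((-7.8)-24.4)*((-144)-12)
= 0

Yes, collinear


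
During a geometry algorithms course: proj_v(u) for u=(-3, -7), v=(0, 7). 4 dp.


u.v = -49, |v| = sqrt(49) = 7
Scalar projection = u.v / |v| = -49 / sqrt(49) = -7

-7


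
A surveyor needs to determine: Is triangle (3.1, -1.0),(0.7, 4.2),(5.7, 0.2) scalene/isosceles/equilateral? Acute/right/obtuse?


Side lengths squared: AB^2=32.8, BC^2=41, CA^2=8.2
Sorted: [8.2, 32.8, 41]
By sides: Scalene, By angles: Right

Scalene, Right


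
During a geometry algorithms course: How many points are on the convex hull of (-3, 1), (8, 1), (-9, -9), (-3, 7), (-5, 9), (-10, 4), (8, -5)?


Convex hull vertices (CCW): (-10, 4), (-9, -9), (8, -5), (8, 1), (-5, 9)
Count = 5

5


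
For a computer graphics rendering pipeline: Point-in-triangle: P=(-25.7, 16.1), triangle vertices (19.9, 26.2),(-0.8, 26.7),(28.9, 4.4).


Cross products: AB x AP = 231.87, BC x BP = -870.09, CA x CP = 1084.98
All same sign? no

No, outside


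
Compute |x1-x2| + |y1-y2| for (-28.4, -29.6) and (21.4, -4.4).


|(-28.4)-21.4| + |(-29.6)-(-4.4)| = 49.8 + 25.2 = 75

75


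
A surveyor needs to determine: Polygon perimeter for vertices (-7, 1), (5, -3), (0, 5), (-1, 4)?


Sides: (-7, 1)->(5, -3): sqrt(160) = 12.649111, (5, -3)->(0, 5): sqrt(89) = 9.433981, (0, 5)->(-1, 4): sqrt(2) = 1.414214, (-1, 4)->(-7, 1): sqrt(45) = 6.708204
Sum = 30.20551
Perimeter = 30.2055

30.2055


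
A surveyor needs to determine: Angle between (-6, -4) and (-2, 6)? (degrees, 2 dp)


u.v = -12, |u| = sqrt(52) = 7.2111, |v| = sqrt(40) = 6.3246
cos(theta) = u.v/(|u||v|) = -12/sqrt(2080) = -0.263117
theta = acos(-0.263117) = 105.26 degrees

105.26 degrees


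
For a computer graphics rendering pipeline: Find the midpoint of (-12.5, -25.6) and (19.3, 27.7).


M = (((-12.5)+19.3)/2, ((-25.6)+27.7)/2)
= (3.4, 1.05)

(3.4, 1.05)


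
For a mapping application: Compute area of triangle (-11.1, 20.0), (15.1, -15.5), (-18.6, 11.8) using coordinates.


Area = |x_A(y_B-y_C) + x_B(y_C-y_A) + x_C(y_A-y_B)|/2
= |303.03 + (-123.82) + (-660.3)|/2
= 481.09/2 = 240.545

240.545


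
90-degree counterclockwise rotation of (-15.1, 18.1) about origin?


90° CCW: (x,y) -> (-y, x)
(-15.1,18.1) -> (-18.1, -15.1)

(-18.1, -15.1)


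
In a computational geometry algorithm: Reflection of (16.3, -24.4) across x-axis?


Reflection over x-axis: (x,y) -> (x,-y)
(16.3, -24.4) -> (16.3, 24.4)

(16.3, 24.4)


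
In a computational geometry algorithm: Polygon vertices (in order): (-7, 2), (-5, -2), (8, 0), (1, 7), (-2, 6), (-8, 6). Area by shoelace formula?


Shoelace sum: ((-7)*(-2) - (-5)*2) + ((-5)*0 - 8*(-2)) + (8*7 - 1*0) + (1*6 - (-2)*7) + ((-2)*6 - (-8)*6) + ((-8)*2 - (-7)*6)
= 178
Area = |178|/2 = 89

89


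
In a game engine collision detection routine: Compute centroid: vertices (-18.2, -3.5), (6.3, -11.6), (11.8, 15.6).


Centroid = ((x_A+x_B+x_C)/3, (y_A+y_B+y_C)/3)
= (((-18.2)+6.3+11.8)/3, ((-3.5)+(-11.6)+15.6)/3)
= (-0.0333, 0.1667)

(-0.0333, 0.1667)


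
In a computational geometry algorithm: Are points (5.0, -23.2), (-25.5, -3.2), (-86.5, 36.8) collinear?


Cross product: ((-25.5)-5)*(36.8-(-23.2)) - ((-3.2)-(-23.2))*((-86.5)-5)
= 0

Yes, collinear


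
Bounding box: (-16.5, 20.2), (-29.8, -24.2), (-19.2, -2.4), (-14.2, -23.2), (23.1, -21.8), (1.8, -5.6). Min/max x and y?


x range: [-29.8, 23.1]
y range: [-24.2, 20.2]
Bounding box: (-29.8,-24.2) to (23.1,20.2)

(-29.8,-24.2) to (23.1,20.2)


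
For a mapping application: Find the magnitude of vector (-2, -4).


|u| = sqrt((-2)^2 + (-4)^2) = sqrt(20) = 4.4721

4.4721


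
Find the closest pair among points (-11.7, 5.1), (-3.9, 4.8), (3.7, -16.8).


d(P0,P1) = 7.8058, d(P0,P2) = 26.7726, d(P1,P2) = 22.898
Closest: P0 and P1

Closest pair: (-11.7, 5.1) and (-3.9, 4.8), distance = 7.8058


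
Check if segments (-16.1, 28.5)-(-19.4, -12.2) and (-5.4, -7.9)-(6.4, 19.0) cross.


Cross products: d1=717.35, d2=325.86, d3=555.61, d4=947.1
d1*d2 < 0 and d3*d4 < 0? no

No, they don't intersect


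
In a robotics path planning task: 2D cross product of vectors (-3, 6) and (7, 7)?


u x v = u_x*v_y - u_y*v_x = (-3)*7 - 6*7
= (-21) - 42 = -63

-63


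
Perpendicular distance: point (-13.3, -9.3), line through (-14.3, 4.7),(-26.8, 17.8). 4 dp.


|cross product| = 161.9
|line direction| = sqrt(327.86) = 18.1069
Distance = 161.9/sqrt(327.86) = 8.9413

8.9413


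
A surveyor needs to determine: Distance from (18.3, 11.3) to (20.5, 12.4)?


dx=2.2, dy=1.1
d^2 = 2.2^2 + 1.1^2 = 6.05
d = sqrt(6.05) = 2.4597

2.4597


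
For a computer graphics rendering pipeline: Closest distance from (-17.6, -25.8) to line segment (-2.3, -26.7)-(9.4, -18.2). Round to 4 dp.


Project P onto AB: t = 0 (clamped to [0,1])
Closest point on segment: (-2.3, -26.7)
Distance: 15.3264

15.3264


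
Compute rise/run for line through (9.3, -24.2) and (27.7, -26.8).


slope = (y2-y1)/(x2-x1) = ((-26.8)-(-24.2))/(27.7-9.3) = (-2.6)/18.4 = -0.1413

-0.1413


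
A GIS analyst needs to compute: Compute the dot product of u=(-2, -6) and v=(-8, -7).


u . v = u_x*v_x + u_y*v_y = (-2)*(-8) + (-6)*(-7)
= 16 + 42 = 58

58


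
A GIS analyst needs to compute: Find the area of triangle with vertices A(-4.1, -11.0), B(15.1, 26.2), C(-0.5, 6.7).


Area = |x_A(y_B-y_C) + x_B(y_C-y_A) + x_C(y_A-y_B)|/2
= |(-79.95) + 267.27 + 18.6|/2
= 205.92/2 = 102.96

102.96


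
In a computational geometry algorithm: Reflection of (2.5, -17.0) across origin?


Reflection over origin: (x,y) -> (-x,-y)
(2.5, -17) -> (-2.5, 17)

(-2.5, 17)


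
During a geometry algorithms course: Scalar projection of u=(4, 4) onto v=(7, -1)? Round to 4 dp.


u.v = 24, |v| = sqrt(50) = 7.0711
Scalar projection = u.v / |v| = 24 / sqrt(50) = 3.3941

3.3941


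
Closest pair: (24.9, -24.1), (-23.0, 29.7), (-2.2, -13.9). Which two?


d(P0,P1) = 72.0337, d(P0,P2) = 28.956, d(P1,P2) = 48.3073
Closest: P0 and P2

Closest pair: (24.9, -24.1) and (-2.2, -13.9), distance = 28.956


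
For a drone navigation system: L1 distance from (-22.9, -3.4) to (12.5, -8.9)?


|(-22.9)-12.5| + |(-3.4)-(-8.9)| = 35.4 + 5.5 = 40.9

40.9


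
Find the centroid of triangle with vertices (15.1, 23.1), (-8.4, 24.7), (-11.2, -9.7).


Centroid = ((x_A+x_B+x_C)/3, (y_A+y_B+y_C)/3)
= ((15.1+(-8.4)+(-11.2))/3, (23.1+24.7+(-9.7))/3)
= (-1.5, 12.7)

(-1.5, 12.7)


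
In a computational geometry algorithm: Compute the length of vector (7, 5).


|u| = sqrt(7^2 + 5^2) = sqrt(74) = 8.6023

8.6023


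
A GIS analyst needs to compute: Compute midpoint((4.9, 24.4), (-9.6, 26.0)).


M = ((4.9+(-9.6))/2, (24.4+26)/2)
= (-2.35, 25.2)

(-2.35, 25.2)


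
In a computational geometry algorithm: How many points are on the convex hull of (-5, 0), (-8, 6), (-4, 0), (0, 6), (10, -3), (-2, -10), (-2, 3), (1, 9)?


Convex hull vertices (CCW): (-8, 6), (-2, -10), (10, -3), (1, 9)
Count = 4

4


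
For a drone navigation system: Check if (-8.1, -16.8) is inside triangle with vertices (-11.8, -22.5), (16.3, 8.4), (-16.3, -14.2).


Cross products: AB x AP = 45.84, BC x BP = 270.08, CA x CP = 56.36
All same sign? yes

Yes, inside


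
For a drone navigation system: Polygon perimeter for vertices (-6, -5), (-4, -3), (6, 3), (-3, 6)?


Sides: (-6, -5)->(-4, -3): sqrt(8) = 2.828427, (-4, -3)->(6, 3): sqrt(136) = 11.661904, (6, 3)->(-3, 6): sqrt(90) = 9.486833, (-3, 6)->(-6, -5): sqrt(130) = 11.401754
Sum = 35.378918
Perimeter = 35.3789

35.3789


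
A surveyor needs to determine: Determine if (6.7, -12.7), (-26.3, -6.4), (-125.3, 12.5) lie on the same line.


Cross product: ((-26.3)-6.7)*(12.5-(-12.7)) - ((-6.4)-(-12.7))*((-125.3)-6.7)
= 0

Yes, collinear


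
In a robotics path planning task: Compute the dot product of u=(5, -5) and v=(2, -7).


u . v = u_x*v_x + u_y*v_y = 5*2 + (-5)*(-7)
= 10 + 35 = 45

45


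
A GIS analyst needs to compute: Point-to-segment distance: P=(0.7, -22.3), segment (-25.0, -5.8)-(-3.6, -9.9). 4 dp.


Project P onto AB: t = 1 (clamped to [0,1])
Closest point on segment: (-3.6, -9.9)
Distance: 13.1244

13.1244


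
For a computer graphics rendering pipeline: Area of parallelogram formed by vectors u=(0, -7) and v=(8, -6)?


|u x v| = |0*(-6) - (-7)*8|
= |0 - (-56)| = 56

56


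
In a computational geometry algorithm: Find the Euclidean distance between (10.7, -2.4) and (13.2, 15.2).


dx=2.5, dy=17.6
d^2 = 2.5^2 + 17.6^2 = 316.01
d = sqrt(316.01) = 17.7767

17.7767


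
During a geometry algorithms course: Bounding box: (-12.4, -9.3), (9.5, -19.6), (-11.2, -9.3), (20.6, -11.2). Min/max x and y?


x range: [-12.4, 20.6]
y range: [-19.6, -9.3]
Bounding box: (-12.4,-19.6) to (20.6,-9.3)

(-12.4,-19.6) to (20.6,-9.3)


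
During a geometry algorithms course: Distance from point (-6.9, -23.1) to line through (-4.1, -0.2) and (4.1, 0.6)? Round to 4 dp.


|cross product| = 185.54
|line direction| = sqrt(67.88) = 8.2389
Distance = 185.54/sqrt(67.88) = 22.5199

22.5199


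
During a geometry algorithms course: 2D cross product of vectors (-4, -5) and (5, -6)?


u x v = u_x*v_y - u_y*v_x = (-4)*(-6) - (-5)*5
= 24 - (-25) = 49

49


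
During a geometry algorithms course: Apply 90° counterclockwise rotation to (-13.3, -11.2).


90° CCW: (x,y) -> (-y, x)
(-13.3,-11.2) -> (11.2, -13.3)

(11.2, -13.3)


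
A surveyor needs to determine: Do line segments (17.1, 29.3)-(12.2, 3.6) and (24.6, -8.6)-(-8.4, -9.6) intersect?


Cross products: d1=-1258.2, d2=-415, d3=378.46, d4=-464.74
d1*d2 < 0 and d3*d4 < 0? no

No, they don't intersect


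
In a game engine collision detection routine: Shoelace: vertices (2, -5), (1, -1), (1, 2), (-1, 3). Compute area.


Shoelace sum: (2*(-1) - 1*(-5)) + (1*2 - 1*(-1)) + (1*3 - (-1)*2) + ((-1)*(-5) - 2*3)
= 10
Area = |10|/2 = 5

5


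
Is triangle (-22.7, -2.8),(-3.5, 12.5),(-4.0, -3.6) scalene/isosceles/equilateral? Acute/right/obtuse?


Side lengths squared: AB^2=602.73, BC^2=259.46, CA^2=350.33
Sorted: [259.46, 350.33, 602.73]
By sides: Scalene, By angles: Acute

Scalene, Acute


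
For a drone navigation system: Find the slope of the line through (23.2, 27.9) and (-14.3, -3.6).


slope = (y2-y1)/(x2-x1) = ((-3.6)-27.9)/((-14.3)-23.2) = (-31.5)/(-37.5) = 0.84

0.84


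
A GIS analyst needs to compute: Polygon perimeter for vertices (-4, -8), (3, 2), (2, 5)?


Sides: (-4, -8)->(3, 2): sqrt(149) = 12.206556, (3, 2)->(2, 5): sqrt(10) = 3.162278, (2, 5)->(-4, -8): sqrt(205) = 14.317821
Sum = 29.686655
Perimeter = 29.6867

29.6867


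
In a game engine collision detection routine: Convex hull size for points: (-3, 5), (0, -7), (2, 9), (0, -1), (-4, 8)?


Convex hull vertices (CCW): (-4, 8), (0, -7), (2, 9)
Count = 3

3


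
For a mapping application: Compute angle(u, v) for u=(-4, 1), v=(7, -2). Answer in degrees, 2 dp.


u.v = -30, |u| = sqrt(17) = 4.1231, |v| = sqrt(53) = 7.2801
cos(theta) = u.v/(|u||v|) = -30/sqrt(901) = -0.999445
theta = acos(-0.999445) = 178.09 degrees

178.09 degrees


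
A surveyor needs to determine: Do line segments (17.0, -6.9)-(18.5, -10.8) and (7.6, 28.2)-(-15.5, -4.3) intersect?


Cross products: d1=1116.31, d2=1255.15, d3=15.99, d4=-122.85
d1*d2 < 0 and d3*d4 < 0? no

No, they don't intersect


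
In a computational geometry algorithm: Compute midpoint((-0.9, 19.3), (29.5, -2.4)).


M = (((-0.9)+29.5)/2, (19.3+(-2.4))/2)
= (14.3, 8.45)

(14.3, 8.45)


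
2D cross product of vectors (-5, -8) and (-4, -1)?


u x v = u_x*v_y - u_y*v_x = (-5)*(-1) - (-8)*(-4)
= 5 - 32 = -27

-27


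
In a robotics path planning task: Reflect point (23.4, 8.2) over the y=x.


Reflection over y=x: (x,y) -> (y,x)
(23.4, 8.2) -> (8.2, 23.4)

(8.2, 23.4)


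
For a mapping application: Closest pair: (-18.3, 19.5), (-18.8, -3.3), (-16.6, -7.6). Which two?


d(P0,P1) = 22.8055, d(P0,P2) = 27.1533, d(P1,P2) = 4.8301
Closest: P1 and P2

Closest pair: (-18.8, -3.3) and (-16.6, -7.6), distance = 4.8301


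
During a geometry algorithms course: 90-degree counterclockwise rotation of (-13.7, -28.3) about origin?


90° CCW: (x,y) -> (-y, x)
(-13.7,-28.3) -> (28.3, -13.7)

(28.3, -13.7)


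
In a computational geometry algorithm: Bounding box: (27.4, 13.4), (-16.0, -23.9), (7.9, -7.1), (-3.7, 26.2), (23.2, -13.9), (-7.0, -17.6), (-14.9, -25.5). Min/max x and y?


x range: [-16, 27.4]
y range: [-25.5, 26.2]
Bounding box: (-16,-25.5) to (27.4,26.2)

(-16,-25.5) to (27.4,26.2)


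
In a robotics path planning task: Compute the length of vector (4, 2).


|u| = sqrt(4^2 + 2^2) = sqrt(20) = 4.4721

4.4721


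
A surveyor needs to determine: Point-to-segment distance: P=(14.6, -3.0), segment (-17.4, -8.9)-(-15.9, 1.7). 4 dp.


Project P onto AB: t = 0.9645 (clamped to [0,1])
Closest point on segment: (-15.9533, 1.3236)
Distance: 30.8577

30.8577


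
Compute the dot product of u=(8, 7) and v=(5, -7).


u . v = u_x*v_x + u_y*v_y = 8*5 + 7*(-7)
= 40 + (-49) = -9

-9


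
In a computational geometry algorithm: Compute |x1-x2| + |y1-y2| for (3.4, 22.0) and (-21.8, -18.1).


|3.4-(-21.8)| + |22-(-18.1)| = 25.2 + 40.1 = 65.3

65.3


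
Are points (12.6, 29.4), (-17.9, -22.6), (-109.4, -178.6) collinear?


Cross product: ((-17.9)-12.6)*((-178.6)-29.4) - ((-22.6)-29.4)*((-109.4)-12.6)
= 0

Yes, collinear


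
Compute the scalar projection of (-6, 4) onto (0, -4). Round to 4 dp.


u.v = -16, |v| = sqrt(16) = 4
Scalar projection = u.v / |v| = -16 / sqrt(16) = -4

-4


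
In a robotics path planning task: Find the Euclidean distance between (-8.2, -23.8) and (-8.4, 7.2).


dx=-0.2, dy=31
d^2 = (-0.2)^2 + 31^2 = 961.04
d = sqrt(961.04) = 31.0006

31.0006


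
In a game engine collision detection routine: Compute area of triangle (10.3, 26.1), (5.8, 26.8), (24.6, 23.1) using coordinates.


Area = |x_A(y_B-y_C) + x_B(y_C-y_A) + x_C(y_A-y_B)|/2
= |38.11 + (-17.4) + (-17.22)|/2
= 3.49/2 = 1.745

1.745


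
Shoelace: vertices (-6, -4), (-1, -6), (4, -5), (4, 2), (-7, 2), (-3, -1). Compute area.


Shoelace sum: ((-6)*(-6) - (-1)*(-4)) + ((-1)*(-5) - 4*(-6)) + (4*2 - 4*(-5)) + (4*2 - (-7)*2) + ((-7)*(-1) - (-3)*2) + ((-3)*(-4) - (-6)*(-1))
= 130
Area = |130|/2 = 65

65


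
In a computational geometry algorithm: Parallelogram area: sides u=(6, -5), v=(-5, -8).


|u x v| = |6*(-8) - (-5)*(-5)|
= |(-48) - 25| = 73

73


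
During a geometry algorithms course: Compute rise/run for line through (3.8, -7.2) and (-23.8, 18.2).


slope = (y2-y1)/(x2-x1) = (18.2-(-7.2))/((-23.8)-3.8) = 25.4/(-27.6) = -0.9203

-0.9203


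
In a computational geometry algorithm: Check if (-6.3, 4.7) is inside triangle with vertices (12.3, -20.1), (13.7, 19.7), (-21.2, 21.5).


Cross products: AB x AP = 775, BC x BP = 559.5, CA x CP = 57.04
All same sign? yes

Yes, inside


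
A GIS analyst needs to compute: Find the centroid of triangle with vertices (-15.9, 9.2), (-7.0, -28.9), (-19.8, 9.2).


Centroid = ((x_A+x_B+x_C)/3, (y_A+y_B+y_C)/3)
= (((-15.9)+(-7)+(-19.8))/3, (9.2+(-28.9)+9.2)/3)
= (-14.2333, -3.5)

(-14.2333, -3.5)


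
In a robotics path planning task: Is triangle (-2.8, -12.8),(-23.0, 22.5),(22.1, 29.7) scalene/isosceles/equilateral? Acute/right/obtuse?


Side lengths squared: AB^2=1654.13, BC^2=2085.85, CA^2=2426.26
Sorted: [1654.13, 2085.85, 2426.26]
By sides: Scalene, By angles: Acute

Scalene, Acute


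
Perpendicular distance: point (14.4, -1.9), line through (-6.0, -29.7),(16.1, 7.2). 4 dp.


|cross product| = 138.38
|line direction| = sqrt(1850.02) = 43.0119
Distance = 138.38/sqrt(1850.02) = 3.2173

3.2173


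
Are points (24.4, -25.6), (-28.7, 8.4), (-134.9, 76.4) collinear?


Cross product: ((-28.7)-24.4)*(76.4-(-25.6)) - (8.4-(-25.6))*((-134.9)-24.4)
= 0

Yes, collinear


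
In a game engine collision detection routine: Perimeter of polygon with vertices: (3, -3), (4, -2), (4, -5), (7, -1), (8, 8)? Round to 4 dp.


Sides: (3, -3)->(4, -2): sqrt(2) = 1.414214, (4, -2)->(4, -5): sqrt(9) = 3, (4, -5)->(7, -1): sqrt(25) = 5, (7, -1)->(8, 8): sqrt(82) = 9.055385, (8, 8)->(3, -3): sqrt(146) = 12.083046
Sum = 30.552645
Perimeter = 30.5526

30.5526


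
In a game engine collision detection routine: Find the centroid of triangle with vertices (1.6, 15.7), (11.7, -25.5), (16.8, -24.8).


Centroid = ((x_A+x_B+x_C)/3, (y_A+y_B+y_C)/3)
= ((1.6+11.7+16.8)/3, (15.7+(-25.5)+(-24.8))/3)
= (10.0333, -11.5333)

(10.0333, -11.5333)


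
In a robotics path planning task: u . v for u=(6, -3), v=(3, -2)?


u . v = u_x*v_x + u_y*v_y = 6*3 + (-3)*(-2)
= 18 + 6 = 24

24


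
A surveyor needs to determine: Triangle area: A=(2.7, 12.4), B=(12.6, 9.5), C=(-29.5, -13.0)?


Area = |x_A(y_B-y_C) + x_B(y_C-y_A) + x_C(y_A-y_B)|/2
= |60.75 + (-320.04) + (-85.55)|/2
= 344.84/2 = 172.42

172.42


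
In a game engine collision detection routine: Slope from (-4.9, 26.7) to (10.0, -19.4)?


slope = (y2-y1)/(x2-x1) = ((-19.4)-26.7)/(10-(-4.9)) = (-46.1)/14.9 = -3.094

-3.094


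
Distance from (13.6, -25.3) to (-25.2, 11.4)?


dx=-38.8, dy=36.7
d^2 = (-38.8)^2 + 36.7^2 = 2852.33
d = sqrt(2852.33) = 53.4072

53.4072


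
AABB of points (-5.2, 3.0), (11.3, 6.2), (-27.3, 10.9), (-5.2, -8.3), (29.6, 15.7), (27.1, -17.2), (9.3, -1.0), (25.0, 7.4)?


x range: [-27.3, 29.6]
y range: [-17.2, 15.7]
Bounding box: (-27.3,-17.2) to (29.6,15.7)

(-27.3,-17.2) to (29.6,15.7)


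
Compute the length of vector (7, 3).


|u| = sqrt(7^2 + 3^2) = sqrt(58) = 7.6158

7.6158


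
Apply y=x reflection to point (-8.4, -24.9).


Reflection over y=x: (x,y) -> (y,x)
(-8.4, -24.9) -> (-24.9, -8.4)

(-24.9, -8.4)


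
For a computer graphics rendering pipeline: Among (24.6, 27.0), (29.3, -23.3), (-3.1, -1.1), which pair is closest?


d(P0,P1) = 50.5191, d(P0,P2) = 39.4576, d(P1,P2) = 39.2759
Closest: P1 and P2

Closest pair: (29.3, -23.3) and (-3.1, -1.1), distance = 39.2759


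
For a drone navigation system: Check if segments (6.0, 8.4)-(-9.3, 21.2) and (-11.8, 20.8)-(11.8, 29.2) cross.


Cross products: d1=-442.16, d2=-11.56, d3=38.12, d4=-392.48
d1*d2 < 0 and d3*d4 < 0? no

No, they don't intersect


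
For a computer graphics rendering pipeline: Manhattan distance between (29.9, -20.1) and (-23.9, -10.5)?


|29.9-(-23.9)| + |(-20.1)-(-10.5)| = 53.8 + 9.6 = 63.4

63.4


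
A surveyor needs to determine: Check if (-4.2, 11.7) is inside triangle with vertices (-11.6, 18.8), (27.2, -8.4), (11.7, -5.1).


Cross products: AB x AP = -74.2, BC x BP = -207.93, CA x CP = -11.43
All same sign? yes

Yes, inside


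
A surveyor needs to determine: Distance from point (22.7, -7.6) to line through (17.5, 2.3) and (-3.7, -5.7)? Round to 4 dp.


|cross product| = 251.48
|line direction| = sqrt(513.44) = 22.6592
Distance = 251.48/sqrt(513.44) = 11.0984

11.0984


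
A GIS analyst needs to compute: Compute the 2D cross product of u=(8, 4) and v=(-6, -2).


u x v = u_x*v_y - u_y*v_x = 8*(-2) - 4*(-6)
= (-16) - (-24) = 8

8


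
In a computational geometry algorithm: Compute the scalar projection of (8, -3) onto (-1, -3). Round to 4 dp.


u.v = 1, |v| = sqrt(10) = 3.1623
Scalar projection = u.v / |v| = 1 / sqrt(10) = 0.3162

0.3162


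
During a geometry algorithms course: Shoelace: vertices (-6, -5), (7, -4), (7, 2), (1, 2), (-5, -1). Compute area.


Shoelace sum: ((-6)*(-4) - 7*(-5)) + (7*2 - 7*(-4)) + (7*2 - 1*2) + (1*(-1) - (-5)*2) + ((-5)*(-5) - (-6)*(-1))
= 141
Area = |141|/2 = 70.5

70.5


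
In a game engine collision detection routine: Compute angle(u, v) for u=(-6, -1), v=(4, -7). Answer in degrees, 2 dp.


u.v = -17, |u| = sqrt(37) = 6.0828, |v| = sqrt(65) = 8.0623
cos(theta) = u.v/(|u||v|) = -17/sqrt(2405) = -0.34665
theta = acos(-0.34665) = 110.28 degrees

110.28 degrees


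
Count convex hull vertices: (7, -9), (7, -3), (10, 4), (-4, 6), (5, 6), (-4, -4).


Convex hull vertices (CCW): (-4, -4), (7, -9), (10, 4), (5, 6), (-4, 6)
Count = 5

5


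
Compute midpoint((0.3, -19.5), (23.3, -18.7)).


M = ((0.3+23.3)/2, ((-19.5)+(-18.7))/2)
= (11.8, -19.1)

(11.8, -19.1)


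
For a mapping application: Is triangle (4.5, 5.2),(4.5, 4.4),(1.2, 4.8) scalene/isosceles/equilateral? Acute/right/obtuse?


Side lengths squared: AB^2=0.64, BC^2=11.05, CA^2=11.05
Sorted: [0.64, 11.05, 11.05]
By sides: Isosceles, By angles: Acute

Isosceles, Acute


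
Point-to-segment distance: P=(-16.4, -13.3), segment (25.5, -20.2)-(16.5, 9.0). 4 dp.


Project P onto AB: t = 0.6197 (clamped to [0,1])
Closest point on segment: (19.9227, -2.1047)
Distance: 38.0088

38.0088


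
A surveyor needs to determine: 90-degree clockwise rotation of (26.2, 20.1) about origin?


90° CW: (x,y) -> (y, -x)
(26.2,20.1) -> (20.1, -26.2)

(20.1, -26.2)


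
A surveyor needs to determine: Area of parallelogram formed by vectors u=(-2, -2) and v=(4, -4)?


|u x v| = |(-2)*(-4) - (-2)*4|
= |8 - (-8)| = 16

16


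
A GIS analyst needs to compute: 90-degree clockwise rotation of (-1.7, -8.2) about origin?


90° CW: (x,y) -> (y, -x)
(-1.7,-8.2) -> (-8.2, 1.7)

(-8.2, 1.7)


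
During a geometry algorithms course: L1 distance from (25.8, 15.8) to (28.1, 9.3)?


|25.8-28.1| + |15.8-9.3| = 2.3 + 6.5 = 8.8

8.8


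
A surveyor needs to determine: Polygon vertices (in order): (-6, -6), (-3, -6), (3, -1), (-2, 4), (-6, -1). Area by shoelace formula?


Shoelace sum: ((-6)*(-6) - (-3)*(-6)) + ((-3)*(-1) - 3*(-6)) + (3*4 - (-2)*(-1)) + ((-2)*(-1) - (-6)*4) + ((-6)*(-6) - (-6)*(-1))
= 105
Area = |105|/2 = 52.5

52.5


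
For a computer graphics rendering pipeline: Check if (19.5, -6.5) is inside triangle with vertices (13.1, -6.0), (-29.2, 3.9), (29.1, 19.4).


Cross products: AB x AP = -42.21, BC x BP = -1361.17, CA x CP = 170.56
All same sign? no

No, outside


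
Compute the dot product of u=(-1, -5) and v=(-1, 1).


u . v = u_x*v_x + u_y*v_y = (-1)*(-1) + (-5)*1
= 1 + (-5) = -4

-4


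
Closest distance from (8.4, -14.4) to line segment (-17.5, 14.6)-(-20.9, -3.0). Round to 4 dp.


Project P onto AB: t = 1 (clamped to [0,1])
Closest point on segment: (-20.9, -3)
Distance: 31.4396

31.4396


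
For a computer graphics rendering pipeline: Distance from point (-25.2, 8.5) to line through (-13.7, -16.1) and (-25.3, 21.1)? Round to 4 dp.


|cross product| = 142.44
|line direction| = sqrt(1518.4) = 38.9667
Distance = 142.44/sqrt(1518.4) = 3.6554

3.6554


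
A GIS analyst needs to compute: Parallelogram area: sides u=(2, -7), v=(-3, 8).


|u x v| = |2*8 - (-7)*(-3)|
= |16 - 21| = 5

5


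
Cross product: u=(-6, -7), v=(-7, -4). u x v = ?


u x v = u_x*v_y - u_y*v_x = (-6)*(-4) - (-7)*(-7)
= 24 - 49 = -25

-25


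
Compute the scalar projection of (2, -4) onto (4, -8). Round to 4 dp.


u.v = 40, |v| = sqrt(80) = 8.9443
Scalar projection = u.v / |v| = 40 / sqrt(80) = 4.4721

4.4721


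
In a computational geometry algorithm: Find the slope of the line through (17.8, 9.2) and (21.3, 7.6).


slope = (y2-y1)/(x2-x1) = (7.6-9.2)/(21.3-17.8) = (-1.6)/3.5 = -0.4571

-0.4571


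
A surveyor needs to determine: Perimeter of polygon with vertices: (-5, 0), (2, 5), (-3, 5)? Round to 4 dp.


Sides: (-5, 0)->(2, 5): sqrt(74) = 8.602325, (2, 5)->(-3, 5): sqrt(25) = 5, (-3, 5)->(-5, 0): sqrt(29) = 5.385165
Sum = 18.98749
Perimeter = 18.9875

18.9875


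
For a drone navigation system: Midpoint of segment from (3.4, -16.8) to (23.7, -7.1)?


M = ((3.4+23.7)/2, ((-16.8)+(-7.1))/2)
= (13.55, -11.95)

(13.55, -11.95)


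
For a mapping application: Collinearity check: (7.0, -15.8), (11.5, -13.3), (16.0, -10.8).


Cross product: (11.5-7)*((-10.8)-(-15.8)) - ((-13.3)-(-15.8))*(16-7)
= 0

Yes, collinear


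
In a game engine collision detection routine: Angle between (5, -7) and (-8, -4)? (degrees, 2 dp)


u.v = -12, |u| = sqrt(74) = 8.6023, |v| = sqrt(80) = 8.9443
cos(theta) = u.v/(|u||v|) = -12/sqrt(5920) = -0.155963
theta = acos(-0.155963) = 98.97 degrees

98.97 degrees


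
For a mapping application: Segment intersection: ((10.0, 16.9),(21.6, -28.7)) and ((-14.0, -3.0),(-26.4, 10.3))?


Cross products: d1=-565.96, d2=-154.8, d3=-1325.24, d4=-1736.4
d1*d2 < 0 and d3*d4 < 0? no

No, they don't intersect


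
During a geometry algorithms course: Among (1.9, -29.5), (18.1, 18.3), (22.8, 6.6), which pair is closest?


d(P0,P1) = 50.4706, d(P0,P2) = 41.7135, d(P1,P2) = 12.6087
Closest: P1 and P2

Closest pair: (18.1, 18.3) and (22.8, 6.6), distance = 12.6087


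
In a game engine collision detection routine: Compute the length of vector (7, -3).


|u| = sqrt(7^2 + (-3)^2) = sqrt(58) = 7.6158

7.6158


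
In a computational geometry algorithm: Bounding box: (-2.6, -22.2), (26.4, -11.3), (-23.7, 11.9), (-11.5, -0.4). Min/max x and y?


x range: [-23.7, 26.4]
y range: [-22.2, 11.9]
Bounding box: (-23.7,-22.2) to (26.4,11.9)

(-23.7,-22.2) to (26.4,11.9)


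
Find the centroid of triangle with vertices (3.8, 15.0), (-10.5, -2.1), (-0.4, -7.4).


Centroid = ((x_A+x_B+x_C)/3, (y_A+y_B+y_C)/3)
= ((3.8+(-10.5)+(-0.4))/3, (15+(-2.1)+(-7.4))/3)
= (-2.3667, 1.8333)

(-2.3667, 1.8333)
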